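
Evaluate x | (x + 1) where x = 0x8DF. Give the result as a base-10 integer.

x = 100011011111 = 2271
x + 1 = 100011100000
OR    = 100011111111 = 2303
(x | (x + 1) sets the lowest cleared bit.)

2303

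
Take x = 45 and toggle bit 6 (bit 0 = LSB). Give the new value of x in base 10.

x = 00101101
bit 6 is currently 0; toggle it via x ^ (1 << 6) = x ^ 64
→ 01101101 = 109

109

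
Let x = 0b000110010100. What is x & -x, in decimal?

x = 110010100 = 404
-x (two's complement) = …001101100
AND   = 000000100 = 4
(x & -x isolates the lowest set bit of x.)

4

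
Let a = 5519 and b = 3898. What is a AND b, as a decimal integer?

1290

5519 = 1010110001111
3898 = 0111100111010
AND → 0010100001010 = 1290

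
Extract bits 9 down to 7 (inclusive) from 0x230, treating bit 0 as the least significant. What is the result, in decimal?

4

v = 001000110000
Shift right by 7: 00100
Mask low 3 bits: 100 = 4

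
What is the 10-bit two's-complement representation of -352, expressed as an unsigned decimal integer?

672

352 in 10 bits: 0101100000
Invert: 1010011111
Add 1:  1010100000 = 672
(Check: 2^10 - 352 = 1024 - 352 = 672.)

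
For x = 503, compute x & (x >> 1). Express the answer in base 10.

243

x = 111110111 = 503
x>>1 = 011111011
AND  = 011110011 = 243
(x & (x >> 1) has a 1 wherever x has two consecutive 1 bits.)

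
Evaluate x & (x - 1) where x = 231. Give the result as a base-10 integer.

230

x = 11100111 = 231
x - 1 = 11100110
AND   = 11100110 = 230
(x & (x - 1) clears the lowest set bit of x.)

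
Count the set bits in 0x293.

0x293 = 1010010011
Count the 1s: 1 + 1 + 1 + 1 + 1 = 5

5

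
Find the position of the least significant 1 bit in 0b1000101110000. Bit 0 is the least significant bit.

4

0b1000101110000 = 1000101110000
Trailing zeros: 4, so the lowest set bit is bit 4 (value 16).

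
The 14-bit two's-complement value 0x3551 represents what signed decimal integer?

pattern = 11010101010001 (MSB is 1 ⇒ negative)
Invert: 00101010101110, add 1 → 00101010101111 = 2735, so the value is -2735.
(Equivalently: 13649 - 2^14 = 13649 - 16384 = -2735.)

-2735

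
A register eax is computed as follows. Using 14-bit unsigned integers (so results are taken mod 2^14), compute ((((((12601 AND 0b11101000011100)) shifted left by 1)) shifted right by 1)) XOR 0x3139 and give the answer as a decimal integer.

12601 = 11000100111001
0b11101000011100 = 11101000011100
→ AND → 11000000011000 = 12312
→ shifted left by 1 (mod 2^14) → 10000000110000 = 8240
→ shifted right by 1 → 01000000011000 = 4120
0x3139 = 11000100111001
→ XOR → 10000100100001 = 8481

8481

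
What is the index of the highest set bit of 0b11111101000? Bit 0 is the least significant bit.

0b11111101000 = 11111101000
The topmost 1 is at position 10 (since 2^10 = 1024 ≤ 2024 < 2048).

10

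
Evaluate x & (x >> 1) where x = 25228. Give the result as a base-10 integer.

x = 110001010001100 = 25228
x>>1 = 011000101000110
AND  = 010000000000100 = 8196
(x & (x >> 1) has a 1 wherever x has two consecutive 1 bits.)

8196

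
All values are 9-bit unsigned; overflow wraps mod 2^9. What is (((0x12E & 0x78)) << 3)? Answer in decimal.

320

0x12E = 100101110
0x78 = 001111000
→ & → 000101000 = 40
→ << 3 (mod 2^9) → 101000000 = 320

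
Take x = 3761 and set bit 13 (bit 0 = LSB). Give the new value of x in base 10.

x = 00111010110001
bit 13 is currently 0; set it via x | (1 << 13) = x | 8192
→ 10111010110001 = 11953

11953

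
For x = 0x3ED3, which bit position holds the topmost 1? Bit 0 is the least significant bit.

13

0x3ED3 = 11111011010011
The topmost 1 is at position 13 (since 2^13 = 8192 ≤ 16083 < 16384).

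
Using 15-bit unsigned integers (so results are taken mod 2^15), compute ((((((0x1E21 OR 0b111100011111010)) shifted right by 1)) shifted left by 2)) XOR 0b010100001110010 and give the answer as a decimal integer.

0x1E21 = 001111000100001
0b111100011111010 = 111100011111010
→ OR → 111111011111011 = 32507
→ shifted right by 1 → 011111101111101 = 16253
→ shifted left by 2 (mod 2^15) → 111110111110100 = 32244
0b010100001110010 = 010100001110010
→ XOR → 101010110000110 = 21894

21894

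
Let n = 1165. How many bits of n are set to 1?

5

1165 = 10010001101
Count the 1s: 1 + 1 + 1 + 1 + 1 = 5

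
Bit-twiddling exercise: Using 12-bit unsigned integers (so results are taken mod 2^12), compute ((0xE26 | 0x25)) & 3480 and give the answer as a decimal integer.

0xE26 = 111000100110
0x25 = 000000100101
→ | → 111000100111 = 3623
3480 = 110110011000
→ & → 110000000000 = 3072

3072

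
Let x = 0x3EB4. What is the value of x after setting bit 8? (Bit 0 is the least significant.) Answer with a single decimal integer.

16308

x = 11111010110100
bit 8 is currently 0; set it via x | (1 << 8) = x | 256
→ 11111110110100 = 16308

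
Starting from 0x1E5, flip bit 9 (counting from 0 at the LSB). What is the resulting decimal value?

x = 0111100101
bit 9 is currently 0; toggle it via x ^ (1 << 9) = x ^ 512
→ 1111100101 = 997

997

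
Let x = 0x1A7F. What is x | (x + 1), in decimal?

6911

x = 1101001111111 = 6783
x + 1 = 1101010000000
OR    = 1101011111111 = 6911
(x | (x + 1) sets the lowest cleared bit.)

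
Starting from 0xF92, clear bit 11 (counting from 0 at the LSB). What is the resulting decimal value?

x = 0111110010010
bit 11 is currently 1; clear it via x & ~(1 << 11) = x & ~2048
→ 0011110010010 = 1938

1938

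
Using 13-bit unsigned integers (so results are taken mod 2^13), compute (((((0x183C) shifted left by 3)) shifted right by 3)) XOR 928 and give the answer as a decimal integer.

0x183C = 1100000111100
→ shifted left by 3 (mod 2^13) → 0000111100000 = 480
→ shifted right by 3 → 0000000111100 = 60
928 = 0001110100000
→ XOR → 0001110011100 = 924

924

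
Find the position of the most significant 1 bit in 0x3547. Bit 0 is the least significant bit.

0x3547 = 11010101000111
The topmost 1 is at position 13 (since 2^13 = 8192 ≤ 13639 < 16384).

13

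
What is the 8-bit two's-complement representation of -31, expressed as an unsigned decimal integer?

31 in 8 bits: 00011111
Invert: 11100000
Add 1:  11100001 = 225
(Check: 2^8 - 31 = 256 - 31 = 225.)

225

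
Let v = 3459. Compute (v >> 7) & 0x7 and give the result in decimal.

3

v = 110110000011
Shift right by 7: 11011
Mask low 3 bits: 011 = 3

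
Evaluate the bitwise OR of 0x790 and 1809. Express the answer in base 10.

1937

0x790 = 11110010000
1809 = 11100010001
 OR → 11110010001 = 1937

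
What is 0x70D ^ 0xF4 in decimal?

0x70D = 11100001101
0xF4 = 00011110100
XOR → 11111111001 = 2041

2041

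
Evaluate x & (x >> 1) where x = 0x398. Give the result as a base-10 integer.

392

x = 1110011000 = 920
x>>1 = 0111001100
AND  = 0110001000 = 392
(x & (x >> 1) has a 1 wherever x has two consecutive 1 bits.)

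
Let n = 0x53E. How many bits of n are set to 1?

0x53E = 10100111110
Count the 1s: 1 + 1 + 1 + 1 + 1 + 1 + 1 = 7

7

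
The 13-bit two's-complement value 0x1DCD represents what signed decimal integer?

-563

pattern = 1110111001101 (MSB is 1 ⇒ negative)
Invert: 0001000110010, add 1 → 0001000110011 = 563, so the value is -563.
(Equivalently: 7629 - 2^13 = 7629 - 8192 = -563.)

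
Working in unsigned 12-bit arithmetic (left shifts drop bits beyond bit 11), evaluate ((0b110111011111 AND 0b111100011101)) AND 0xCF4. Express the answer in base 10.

3092

0b110111011111 = 110111011111
0b111100011101 = 111100011101
→ AND → 110100011101 = 3357
0xCF4 = 110011110100
→ AND → 110000010100 = 3092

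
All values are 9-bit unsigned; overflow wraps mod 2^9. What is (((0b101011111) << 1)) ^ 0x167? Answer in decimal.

473

0b101011111 = 101011111
→ << 1 (mod 2^9) → 010111110 = 190
0x167 = 101100111
→ ^ → 111011001 = 473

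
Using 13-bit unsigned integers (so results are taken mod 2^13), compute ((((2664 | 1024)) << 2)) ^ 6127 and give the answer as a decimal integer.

2664 = 0101001101000
1024 = 0010000000000
→ | → 0111001101000 = 3688
→ << 2 (mod 2^13) → 1100110100000 = 6560
6127 = 1011111101111
→ ^ → 0111001001111 = 3663

3663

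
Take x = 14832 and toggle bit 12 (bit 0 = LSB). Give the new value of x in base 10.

10736

x = 11100111110000
bit 12 is currently 1; toggle it via x ^ (1 << 12) = x ^ 4096
→ 10100111110000 = 10736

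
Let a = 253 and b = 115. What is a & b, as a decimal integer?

113

253 = 11111101
115 = 01110011
AND → 01110001 = 113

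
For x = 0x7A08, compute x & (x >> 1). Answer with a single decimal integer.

x = 111101000001000 = 31240
x>>1 = 011110100000100
AND  = 011100000000000 = 14336
(x & (x >> 1) has a 1 wherever x has two consecutive 1 bits.)

14336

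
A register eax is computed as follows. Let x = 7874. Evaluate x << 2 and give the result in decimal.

31496

7874 = 001111011000010
shift left by 2 → 111101100001000 = 31496
(equivalently, 7874 × 2^2 = 7874 × 4)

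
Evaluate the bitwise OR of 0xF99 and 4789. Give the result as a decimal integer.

0xF99 = 0111110011001
4789 = 1001010110101
 OR → 1111110111101 = 8125

8125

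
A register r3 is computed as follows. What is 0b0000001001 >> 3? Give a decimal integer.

x = 1001
shift right by 3 → 0001 = 1
(equivalently, floor(9 / 8))

1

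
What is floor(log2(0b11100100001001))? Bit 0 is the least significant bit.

0b11100100001001 = 11100100001001
The topmost 1 is at position 13 (since 2^13 = 8192 ≤ 14601 < 16384).

13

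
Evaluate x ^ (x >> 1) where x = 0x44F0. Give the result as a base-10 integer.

26248

x = 100010011110000 = 17648
x>>1 = 010001001111000
XOR  = 110011010001000 = 26248
(x ^ (x >> 1) gives the standard binary-reflected Gray code of x.)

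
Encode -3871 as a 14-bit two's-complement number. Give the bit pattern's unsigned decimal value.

12513

3871 in 14 bits: 00111100011111
Invert: 11000011100000
Add 1:  11000011100001 = 12513
(Check: 2^14 - 3871 = 16384 - 3871 = 12513.)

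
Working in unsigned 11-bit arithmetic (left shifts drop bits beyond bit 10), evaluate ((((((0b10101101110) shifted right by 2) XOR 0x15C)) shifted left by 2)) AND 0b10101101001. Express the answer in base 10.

8

0b10101101110 = 10101101110
→ shifted right by 2 → 00101011011 = 347
0x15C = 00101011100
→ XOR → 00000000111 = 7
→ shifted left by 2 (mod 2^11) → 00000011100 = 28
0b10101101001 = 10101101001
→ AND → 00000001000 = 8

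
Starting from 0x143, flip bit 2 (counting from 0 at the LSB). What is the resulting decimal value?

x = 101000011
bit 2 is currently 0; toggle it via x ^ (1 << 2) = x ^ 4
→ 101000111 = 327

327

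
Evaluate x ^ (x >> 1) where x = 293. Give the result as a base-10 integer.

439

x = 100100101 = 293
x>>1 = 010010010
XOR  = 110110111 = 439
(x ^ (x >> 1) gives the standard binary-reflected Gray code of x.)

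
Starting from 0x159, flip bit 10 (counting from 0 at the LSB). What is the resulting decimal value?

x = 000101011001
bit 10 is currently 0; toggle it via x ^ (1 << 10) = x ^ 1024
→ 010101011001 = 1369

1369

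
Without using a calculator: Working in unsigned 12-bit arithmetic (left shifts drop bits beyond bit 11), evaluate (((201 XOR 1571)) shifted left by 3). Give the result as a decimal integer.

1872

201 = 000011001001
1571 = 011000100011
→ XOR → 011011101010 = 1770
→ shifted left by 3 (mod 2^12) → 011101010000 = 1872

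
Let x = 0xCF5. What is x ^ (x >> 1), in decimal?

2703

x = 110011110101 = 3317
x>>1 = 011001111010
XOR  = 101010001111 = 2703
(x ^ (x >> 1) gives the standard binary-reflected Gray code of x.)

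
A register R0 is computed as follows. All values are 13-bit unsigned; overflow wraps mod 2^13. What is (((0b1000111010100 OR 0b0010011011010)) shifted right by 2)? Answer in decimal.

1399

0b1000111010100 = 1000111010100
0b0010011011010 = 0010011011010
→ OR → 1010111011110 = 5598
→ shifted right by 2 → 0010101110111 = 1399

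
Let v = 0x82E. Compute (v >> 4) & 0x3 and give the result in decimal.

v = 100000101110
Shift right by 4: 10000010
Mask low 2 bits: 10 = 2

2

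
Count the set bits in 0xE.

0xE = 1110
Count the 1s: 1 + 1 + 1 = 3

3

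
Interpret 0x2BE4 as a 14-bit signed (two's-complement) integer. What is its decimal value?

pattern = 10101111100100 (MSB is 1 ⇒ negative)
Invert: 01010000011011, add 1 → 01010000011100 = 5148, so the value is -5148.
(Equivalently: 11236 - 2^14 = 11236 - 16384 = -5148.)

-5148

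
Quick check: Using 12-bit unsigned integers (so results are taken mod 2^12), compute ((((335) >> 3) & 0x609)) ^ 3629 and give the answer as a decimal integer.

335 = 000101001111
→ >> 3 → 000000101001 = 41
0x609 = 011000001001
→ & → 000000001001 = 9
3629 = 111000101101
→ ^ → 111000100100 = 3620

3620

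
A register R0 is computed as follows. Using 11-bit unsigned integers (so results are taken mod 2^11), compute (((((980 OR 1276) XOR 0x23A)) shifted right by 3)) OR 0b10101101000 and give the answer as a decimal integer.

1528

980 = 01111010100
1276 = 10011111100
→ OR → 11111111100 = 2044
0x23A = 01000111010
→ XOR → 10111000110 = 1478
→ shifted right by 3 → 00010111000 = 184
0b10101101000 = 10101101000
→ OR → 10111111000 = 1528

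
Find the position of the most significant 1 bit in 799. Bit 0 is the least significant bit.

799 = 1100011111
The topmost 1 is at position 9 (since 2^9 = 512 ≤ 799 < 1024).

9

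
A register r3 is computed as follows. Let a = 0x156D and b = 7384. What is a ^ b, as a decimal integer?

0x156D = 1010101101101
7384 = 1110011011000
XOR → 0100110110101 = 2485

2485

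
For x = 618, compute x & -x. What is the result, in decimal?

2

x = 1001101010 = 618
-x (two's complement) = …0110010110
AND   = 0000000010 = 2
(x & -x isolates the lowest set bit of x.)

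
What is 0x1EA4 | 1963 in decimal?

8111

0x1EA4 = 1111010100100
1963 = 0011110101011
 OR → 1111110101111 = 8111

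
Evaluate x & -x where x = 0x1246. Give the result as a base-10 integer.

x = 1001001000110 = 4678
-x (two's complement) = …0110110111010
AND   = 0000000000010 = 2
(x & -x isolates the lowest set bit of x.)

2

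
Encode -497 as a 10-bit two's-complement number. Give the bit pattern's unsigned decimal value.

527

497 in 10 bits: 0111110001
Invert: 1000001110
Add 1:  1000001111 = 527
(Check: 2^10 - 497 = 1024 - 497 = 527.)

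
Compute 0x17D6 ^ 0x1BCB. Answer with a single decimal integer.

3101

0x17D6 = 1011111010110
0x1BCB = 1101111001011
XOR → 0110000011101 = 3101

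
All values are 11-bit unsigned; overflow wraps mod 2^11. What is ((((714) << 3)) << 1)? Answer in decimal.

714 = 01011001010
→ << 3 (mod 2^11) → 11001010000 = 1616
→ << 1 (mod 2^11) → 10010100000 = 1184

1184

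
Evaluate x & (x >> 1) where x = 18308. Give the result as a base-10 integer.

x = 100011110000100 = 18308
x>>1 = 010001111000010
AND  = 000001110000000 = 896
(x & (x >> 1) has a 1 wherever x has two consecutive 1 bits.)

896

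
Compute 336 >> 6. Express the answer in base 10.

5

336 = 101010000
shift right by 6 → 000000101 = 5
(equivalently, floor(336 / 64))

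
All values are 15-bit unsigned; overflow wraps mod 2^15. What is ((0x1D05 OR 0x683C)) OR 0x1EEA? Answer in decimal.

32767

0x1D05 = 001110100000101
0x683C = 110100000111100
→ OR → 111110100111101 = 32061
0x1EEA = 001111011101010
→ OR → 111111111111111 = 32767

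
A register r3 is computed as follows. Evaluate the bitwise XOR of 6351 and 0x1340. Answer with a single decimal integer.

2959

6351 = 1100011001111
0x1340 = 1001101000000
XOR → 0101110001111 = 2959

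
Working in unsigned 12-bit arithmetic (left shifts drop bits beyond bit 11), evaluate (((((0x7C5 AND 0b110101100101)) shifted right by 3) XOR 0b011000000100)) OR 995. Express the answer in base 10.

0x7C5 = 011111000101
0b110101100101 = 110101100101
→ AND → 010101000101 = 1349
→ shifted right by 3 → 000010101000 = 168
0b011000000100 = 011000000100
→ XOR → 011010101100 = 1708
995 = 001111100011
→ OR → 011111101111 = 2031

2031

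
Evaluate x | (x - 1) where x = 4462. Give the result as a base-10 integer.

x = 1000101101110 = 4462
x - 1 = 1000101101101
OR    = 1000101101111 = 4463
(x | (x - 1) sets all bits below the lowest set bit.)

4463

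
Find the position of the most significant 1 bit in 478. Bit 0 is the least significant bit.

8

478 = 111011110
The topmost 1 is at position 8 (since 2^8 = 256 ≤ 478 < 512).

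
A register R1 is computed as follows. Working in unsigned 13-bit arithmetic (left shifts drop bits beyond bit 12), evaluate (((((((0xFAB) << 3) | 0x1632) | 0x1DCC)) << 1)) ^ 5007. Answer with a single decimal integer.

0xFAB = 0111110101011
→ << 3 (mod 2^13) → 1110101011000 = 7512
0x1632 = 1011000110010
→ | → 1111101111010 = 8058
0x1DCC = 1110111001100
→ | → 1111111111110 = 8190
→ << 1 (mod 2^13) → 1111111111100 = 8188
5007 = 1001110001111
→ ^ → 0110001110011 = 3187

3187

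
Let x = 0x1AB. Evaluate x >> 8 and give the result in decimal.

1

0x1AB = 110101011
shift right by 8 → 000000001 = 1
(equivalently, floor(427 / 256))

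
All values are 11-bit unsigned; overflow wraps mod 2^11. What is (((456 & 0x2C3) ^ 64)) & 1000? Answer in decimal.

456 = 00111001000
0x2C3 = 01011000011
→ & → 00011000000 = 192
64 = 00001000000
→ ^ → 00010000000 = 128
1000 = 01111101000
→ & → 00010000000 = 128

128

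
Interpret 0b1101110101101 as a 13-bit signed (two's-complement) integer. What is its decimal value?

pattern = 1101110101101 (MSB is 1 ⇒ negative)
Invert: 0010001010010, add 1 → 0010001010011 = 1107, so the value is -1107.
(Equivalently: 7085 - 2^13 = 7085 - 8192 = -1107.)

-1107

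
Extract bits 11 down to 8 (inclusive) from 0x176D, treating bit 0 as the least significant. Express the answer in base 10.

v = 0001011101101101
Shift right by 8: 00010111
Mask low 4 bits: 0111 = 7

7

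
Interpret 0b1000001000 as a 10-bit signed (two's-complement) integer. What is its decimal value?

pattern = 1000001000 (MSB is 1 ⇒ negative)
Invert: 0111110111, add 1 → 0111111000 = 504, so the value is -504.
(Equivalently: 520 - 2^10 = 520 - 1024 = -504.)

-504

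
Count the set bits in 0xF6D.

0xF6D = 111101101101
Count the 1s: 1 + 1 + 1 + 1 + 1 + 1 + 1 + 1 + 1 = 9

9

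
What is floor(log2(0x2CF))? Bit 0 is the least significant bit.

0x2CF = 1011001111
The topmost 1 is at position 9 (since 2^9 = 512 ≤ 719 < 1024).

9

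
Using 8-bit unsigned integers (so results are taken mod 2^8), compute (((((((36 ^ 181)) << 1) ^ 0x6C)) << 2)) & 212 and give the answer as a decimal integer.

16

36 = 00100100
181 = 10110101
→ ^ → 10010001 = 145
→ << 1 (mod 2^8) → 00100010 = 34
0x6C = 01101100
→ ^ → 01001110 = 78
→ << 2 (mod 2^8) → 00111000 = 56
212 = 11010100
→ & → 00010000 = 16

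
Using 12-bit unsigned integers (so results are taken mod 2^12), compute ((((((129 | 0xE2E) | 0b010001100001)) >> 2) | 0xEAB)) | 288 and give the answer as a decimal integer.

129 = 000010000001
0xE2E = 111000101110
→ | → 111010101111 = 3759
0b010001100001 = 010001100001
→ | → 111011101111 = 3823
→ >> 2 → 001110111011 = 955
0xEAB = 111010101011
→ | → 111110111011 = 4027
288 = 000100100000
→ | → 111110111011 = 4027

4027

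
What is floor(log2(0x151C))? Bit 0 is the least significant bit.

0x151C = 1010100011100
The topmost 1 is at position 12 (since 2^12 = 4096 ≤ 5404 < 8192).

12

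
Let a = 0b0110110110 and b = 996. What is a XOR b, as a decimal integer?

594

a = 0110110110
996 = 1111100100
XOR → 1001010010 = 594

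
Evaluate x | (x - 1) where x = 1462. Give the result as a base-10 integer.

x = 10110110110 = 1462
x - 1 = 10110110101
OR    = 10110110111 = 1463
(x | (x - 1) sets all bits below the lowest set bit.)

1463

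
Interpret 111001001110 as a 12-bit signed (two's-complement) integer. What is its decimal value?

-434

pattern = 111001001110 (MSB is 1 ⇒ negative)
Invert: 000110110001, add 1 → 000110110010 = 434, so the value is -434.
(Equivalently: 3662 - 2^12 = 3662 - 4096 = -434.)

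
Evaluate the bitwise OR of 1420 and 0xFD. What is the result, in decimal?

1533

1420 = 10110001100
0xFD = 00011111101
 OR → 10111111101 = 1533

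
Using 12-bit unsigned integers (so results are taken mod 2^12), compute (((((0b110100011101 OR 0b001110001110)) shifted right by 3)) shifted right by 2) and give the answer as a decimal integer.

124

0b110100011101 = 110100011101
0b001110001110 = 001110001110
→ OR → 111110011111 = 3999
→ shifted right by 3 → 000111110011 = 499
→ shifted right by 2 → 000001111100 = 124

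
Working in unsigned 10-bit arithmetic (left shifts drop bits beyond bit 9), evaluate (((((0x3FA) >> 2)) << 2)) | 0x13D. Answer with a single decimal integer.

1021

0x3FA = 1111111010
→ >> 2 → 0011111110 = 254
→ << 2 (mod 2^10) → 1111111000 = 1016
0x13D = 0100111101
→ | → 1111111101 = 1021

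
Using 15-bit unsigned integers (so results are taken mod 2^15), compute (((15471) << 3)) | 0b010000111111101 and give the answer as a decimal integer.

15471 = 011110001101111
→ << 3 (mod 2^15) → 110001101111000 = 25464
0b010000111111101 = 010000111111101
→ | → 110001111111101 = 25597

25597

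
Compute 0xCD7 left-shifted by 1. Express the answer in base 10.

0xCD7 = 0110011010111
shift left by 1 → 1100110101110 = 6574
(equivalently, 3287 × 2^1 = 3287 × 2)

6574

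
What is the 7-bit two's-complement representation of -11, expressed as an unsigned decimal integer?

11 in 7 bits: 0001011
Invert: 1110100
Add 1:  1110101 = 117
(Check: 2^7 - 11 = 128 - 11 = 117.)

117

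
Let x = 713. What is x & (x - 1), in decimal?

x = 1011001001 = 713
x - 1 = 1011001000
AND   = 1011001000 = 712
(x & (x - 1) clears the lowest set bit of x.)

712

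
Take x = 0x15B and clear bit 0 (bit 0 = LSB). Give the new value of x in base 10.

346

x = 0101011011
bit 0 is currently 1; clear it via x & ~(1 << 0) = x & ~1
→ 0101011010 = 346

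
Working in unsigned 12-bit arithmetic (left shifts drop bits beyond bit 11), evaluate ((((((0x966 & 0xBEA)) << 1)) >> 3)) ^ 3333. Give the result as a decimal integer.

0x966 = 100101100110
0xBEA = 101111101010
→ & → 100101100010 = 2402
→ << 1 (mod 2^12) → 001011000100 = 708
→ >> 3 → 000001011000 = 88
3333 = 110100000101
→ ^ → 110101011101 = 3421

3421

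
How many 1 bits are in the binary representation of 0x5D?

0x5D = 1011101
Count the 1s: 1 + 1 + 1 + 1 + 1 = 5

5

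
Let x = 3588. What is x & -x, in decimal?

4

x = 111000000100 = 3588
-x (two's complement) = …000111111100
AND   = 000000000100 = 4
(x & -x isolates the lowest set bit of x.)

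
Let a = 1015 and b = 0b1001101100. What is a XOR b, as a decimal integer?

1015 = 1111110111
b = 1001101100
XOR → 0110011011 = 411

411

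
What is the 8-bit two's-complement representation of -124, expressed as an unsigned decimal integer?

124 in 8 bits: 01111100
Invert: 10000011
Add 1:  10000100 = 132
(Check: 2^8 - 124 = 256 - 124 = 132.)

132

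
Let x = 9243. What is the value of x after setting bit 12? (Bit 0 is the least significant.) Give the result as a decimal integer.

x = 10010000011011
bit 12 is currently 0; set it via x | (1 << 12) = x | 4096
→ 11010000011011 = 13339

13339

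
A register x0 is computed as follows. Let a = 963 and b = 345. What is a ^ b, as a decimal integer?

963 = 1111000011
345 = 0101011001
XOR → 1010011010 = 666

666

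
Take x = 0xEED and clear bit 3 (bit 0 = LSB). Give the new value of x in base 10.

x = 111011101101
bit 3 is currently 1; clear it via x & ~(1 << 3) = x & ~8
→ 111011100101 = 3813

3813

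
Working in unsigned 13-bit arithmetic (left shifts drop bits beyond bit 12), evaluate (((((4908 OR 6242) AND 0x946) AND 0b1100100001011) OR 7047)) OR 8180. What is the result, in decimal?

8183

4908 = 1001100101100
6242 = 1100001100010
→ OR → 1101101101110 = 7022
0x946 = 0100101000110
→ AND → 0100101000110 = 2374
0b1100100001011 = 1100100001011
→ AND → 0100100000010 = 2306
7047 = 1101110000111
→ OR → 1101110000111 = 7047
8180 = 1111111110100
→ OR → 1111111110111 = 8183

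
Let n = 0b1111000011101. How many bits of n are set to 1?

8

n = 1111000011101
Count the 1s: 1 + 1 + 1 + 1 + 1 + 1 + 1 + 1 = 8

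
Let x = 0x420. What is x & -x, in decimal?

x = 10000100000 = 1056
-x (two's complement) = …01111100000
AND   = 00000100000 = 32
(x & -x isolates the lowest set bit of x.)

32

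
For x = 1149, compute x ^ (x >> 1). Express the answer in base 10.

x = 10001111101 = 1149
x>>1 = 01000111110
XOR  = 11001000011 = 1603
(x ^ (x >> 1) gives the standard binary-reflected Gray code of x.)

1603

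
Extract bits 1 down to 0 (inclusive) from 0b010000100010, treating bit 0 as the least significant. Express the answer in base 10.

2

v = 010000100010
Shift right by 0: 010000100010
Mask low 2 bits: 10 = 2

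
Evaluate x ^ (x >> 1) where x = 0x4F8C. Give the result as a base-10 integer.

x = 100111110001100 = 20364
x>>1 = 010011111000110
XOR  = 110100001001010 = 26698
(x ^ (x >> 1) gives the standard binary-reflected Gray code of x.)

26698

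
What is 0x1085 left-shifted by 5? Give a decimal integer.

0x1085 = 000001000010000101
shift left by 5 → 100001000010100000 = 135328
(equivalently, 4229 × 2^5 = 4229 × 32)

135328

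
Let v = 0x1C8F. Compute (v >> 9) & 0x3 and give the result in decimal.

2

v = 1110010001111
Shift right by 9: 1110
Mask low 2 bits: 10 = 2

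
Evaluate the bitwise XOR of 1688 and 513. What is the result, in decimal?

1177

1688 = 11010011000
513 = 01000000001
XOR → 10010011001 = 1177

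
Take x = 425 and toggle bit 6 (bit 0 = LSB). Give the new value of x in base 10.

x = 00110101001
bit 6 is currently 0; toggle it via x ^ (1 << 6) = x ^ 64
→ 00111101001 = 489

489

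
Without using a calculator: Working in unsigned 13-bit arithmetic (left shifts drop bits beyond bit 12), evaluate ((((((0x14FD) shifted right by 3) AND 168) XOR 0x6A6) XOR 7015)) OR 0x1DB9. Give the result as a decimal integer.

7673

0x14FD = 1010011111101
→ shifted right by 3 → 0001010011111 = 671
168 = 0000010101000
→ AND → 0000010001000 = 136
0x6A6 = 0011010100110
→ XOR → 0011000101110 = 1582
7015 = 1101101100111
→ XOR → 1110101001001 = 7497
0x1DB9 = 1110110111001
→ OR → 1110111111001 = 7673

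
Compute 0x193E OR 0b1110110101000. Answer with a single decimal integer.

7614

0x193E = 1100100111110
b = 1110110101000
 OR → 1110110111110 = 7614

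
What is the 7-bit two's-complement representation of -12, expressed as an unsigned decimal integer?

12 in 7 bits: 0001100
Invert: 1110011
Add 1:  1110100 = 116
(Check: 2^7 - 12 = 128 - 12 = 116.)

116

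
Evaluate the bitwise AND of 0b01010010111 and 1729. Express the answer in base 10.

641

a = 01010010111
1729 = 11011000001
AND → 01010000001 = 641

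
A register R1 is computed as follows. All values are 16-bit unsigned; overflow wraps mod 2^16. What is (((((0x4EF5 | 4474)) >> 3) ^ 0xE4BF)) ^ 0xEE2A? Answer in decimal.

362

0x4EF5 = 0100111011110101
4474 = 0001000101111010
→ | → 0101111111111111 = 24575
→ >> 3 → 0000101111111111 = 3071
0xE4BF = 1110010010111111
→ ^ → 1110111101000000 = 61248
0xEE2A = 1110111000101010
→ ^ → 0000000101101010 = 362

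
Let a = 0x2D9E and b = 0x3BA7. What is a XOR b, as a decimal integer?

5689

0x2D9E = 10110110011110
0x3BA7 = 11101110100111
XOR → 01011000111001 = 5689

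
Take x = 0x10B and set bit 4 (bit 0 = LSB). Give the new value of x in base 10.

283

x = 0100001011
bit 4 is currently 0; set it via x | (1 << 4) = x | 16
→ 0100011011 = 283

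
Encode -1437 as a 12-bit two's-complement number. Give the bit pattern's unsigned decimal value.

2659

1437 in 12 bits: 010110011101
Invert: 101001100010
Add 1:  101001100011 = 2659
(Check: 2^12 - 1437 = 4096 - 1437 = 2659.)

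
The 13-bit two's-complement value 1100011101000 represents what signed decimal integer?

pattern = 1100011101000 (MSB is 1 ⇒ negative)
Invert: 0011100010111, add 1 → 0011100011000 = 1816, so the value is -1816.
(Equivalently: 6376 - 2^13 = 6376 - 8192 = -1816.)

-1816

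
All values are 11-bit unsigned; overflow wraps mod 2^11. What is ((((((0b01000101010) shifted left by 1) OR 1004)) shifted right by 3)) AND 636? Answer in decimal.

0b01000101010 = 01000101010
→ shifted left by 1 (mod 2^11) → 10001010100 = 1108
1004 = 01111101100
→ OR → 11111111100 = 2044
→ shifted right by 3 → 00011111111 = 255
636 = 01001111100
→ AND → 00001111100 = 124

124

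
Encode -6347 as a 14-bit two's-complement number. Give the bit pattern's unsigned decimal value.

10037

6347 in 14 bits: 01100011001011
Invert: 10011100110100
Add 1:  10011100110101 = 10037
(Check: 2^14 - 6347 = 16384 - 6347 = 10037.)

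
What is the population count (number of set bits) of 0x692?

5

0x692 = 11010010010
Count the 1s: 1 + 1 + 1 + 1 + 1 = 5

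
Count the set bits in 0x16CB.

0x16CB = 1011011001011
Count the 1s: 1 + 1 + 1 + 1 + 1 + 1 + 1 + 1 = 8

8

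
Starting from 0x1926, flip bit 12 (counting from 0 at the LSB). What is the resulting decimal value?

x = 1100100100110
bit 12 is currently 1; toggle it via x ^ (1 << 12) = x ^ 4096
→ 0100100100110 = 2342

2342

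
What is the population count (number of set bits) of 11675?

9

11675 = 10110110011011
Count the 1s: 1 + 1 + 1 + 1 + 1 + 1 + 1 + 1 + 1 = 9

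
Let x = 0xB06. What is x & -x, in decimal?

x = 101100000110 = 2822
-x (two's complement) = …010011111010
AND   = 000000000010 = 2
(x & -x isolates the lowest set bit of x.)

2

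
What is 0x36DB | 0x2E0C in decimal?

0x36DB = 11011011011011
0x2E0C = 10111000001100
 OR → 11111011011111 = 16095

16095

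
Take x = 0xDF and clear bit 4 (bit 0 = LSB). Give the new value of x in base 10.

x = 11011111
bit 4 is currently 1; clear it via x & ~(1 << 4) = x & ~16
→ 11001111 = 207

207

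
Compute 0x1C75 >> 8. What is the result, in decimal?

28

0x1C75 = 1110001110101
shift right by 8 → 0000000011100 = 28
(equivalently, floor(7285 / 256))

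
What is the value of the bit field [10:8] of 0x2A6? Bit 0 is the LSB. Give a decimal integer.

2

v = 00001010100110
Shift right by 8: 000010
Mask low 3 bits: 010 = 2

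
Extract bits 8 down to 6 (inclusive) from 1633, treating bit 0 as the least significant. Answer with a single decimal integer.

1

v = 11001100001
Shift right by 6: 11001
Mask low 3 bits: 001 = 1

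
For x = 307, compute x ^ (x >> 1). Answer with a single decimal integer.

x = 100110011 = 307
x>>1 = 010011001
XOR  = 110101010 = 426
(x ^ (x >> 1) gives the standard binary-reflected Gray code of x.)

426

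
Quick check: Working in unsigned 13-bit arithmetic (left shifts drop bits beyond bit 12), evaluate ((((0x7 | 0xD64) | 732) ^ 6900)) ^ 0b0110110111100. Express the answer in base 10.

6327

0x7 = 0000000000111
0xD64 = 0110101100100
→ | → 0110101100111 = 3431
732 = 0001011011100
→ | → 0111111111111 = 4095
6900 = 1101011110100
→ ^ → 1010100001011 = 5387
0b0110110111100 = 0110110111100
→ ^ → 1100010110111 = 6327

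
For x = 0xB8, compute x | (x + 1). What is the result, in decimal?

x = 10111000 = 184
x + 1 = 10111001
OR    = 10111001 = 185
(x | (x + 1) sets the lowest cleared bit.)

185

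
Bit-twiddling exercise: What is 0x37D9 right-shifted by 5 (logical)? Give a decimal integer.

446

0x37D9 = 11011111011001
shift right by 5 → 00000110111110 = 446
(equivalently, floor(14297 / 32))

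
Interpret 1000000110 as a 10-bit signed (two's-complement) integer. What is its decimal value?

-506

pattern = 1000000110 (MSB is 1 ⇒ negative)
Invert: 0111111001, add 1 → 0111111010 = 506, so the value is -506.
(Equivalently: 518 - 2^10 = 518 - 1024 = -506.)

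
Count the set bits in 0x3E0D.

8

0x3E0D = 11111000001101
Count the 1s: 1 + 1 + 1 + 1 + 1 + 1 + 1 + 1 = 8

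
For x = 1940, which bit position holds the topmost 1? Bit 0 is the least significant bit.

10

1940 = 11110010100
The topmost 1 is at position 10 (since 2^10 = 1024 ≤ 1940 < 2048).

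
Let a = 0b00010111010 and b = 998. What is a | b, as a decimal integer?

1022

a = 0010111010
998 = 1111100110
 OR → 1111111110 = 1022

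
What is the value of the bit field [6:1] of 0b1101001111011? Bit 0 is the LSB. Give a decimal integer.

v = 1101001111011
Shift right by 1: 110100111101
Mask low 6 bits: 111101 = 61

61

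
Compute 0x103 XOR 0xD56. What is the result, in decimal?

0x103 = 000100000011
0xD56 = 110101010110
XOR → 110001010101 = 3157

3157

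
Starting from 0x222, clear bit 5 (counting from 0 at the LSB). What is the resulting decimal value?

514

x = 0001000100010
bit 5 is currently 1; clear it via x & ~(1 << 5) = x & ~32
→ 0001000000010 = 514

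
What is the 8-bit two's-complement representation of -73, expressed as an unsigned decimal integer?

183

73 in 8 bits: 01001001
Invert: 10110110
Add 1:  10110111 = 183
(Check: 2^8 - 73 = 256 - 73 = 183.)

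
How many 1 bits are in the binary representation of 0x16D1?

7

0x16D1 = 1011011010001
Count the 1s: 1 + 1 + 1 + 1 + 1 + 1 + 1 = 7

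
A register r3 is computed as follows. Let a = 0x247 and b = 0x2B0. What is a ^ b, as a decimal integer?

0x247 = 1001000111
0x2B0 = 1010110000
XOR → 0011110111 = 247

247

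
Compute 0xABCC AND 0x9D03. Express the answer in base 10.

35072

0xABCC = 1010101111001100
0x9D03 = 1001110100000011
AND → 1000100100000000 = 35072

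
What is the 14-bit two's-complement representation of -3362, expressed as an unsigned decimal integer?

13022

3362 in 14 bits: 00110100100010
Invert: 11001011011101
Add 1:  11001011011110 = 13022
(Check: 2^14 - 3362 = 16384 - 3362 = 13022.)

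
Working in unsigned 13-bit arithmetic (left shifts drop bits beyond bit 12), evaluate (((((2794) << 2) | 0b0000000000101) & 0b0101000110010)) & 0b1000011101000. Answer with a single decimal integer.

32

2794 = 0101011101010
→ << 2 (mod 2^13) → 0101110101000 = 2984
0b0000000000101 = 0000000000101
→ | → 0101110101101 = 2989
0b0101000110010 = 0101000110010
→ & → 0101000100000 = 2592
0b1000011101000 = 1000011101000
→ & → 0000000100000 = 32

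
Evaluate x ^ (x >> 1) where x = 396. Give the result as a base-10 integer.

x = 110001100 = 396
x>>1 = 011000110
XOR  = 101001010 = 330
(x ^ (x >> 1) gives the standard binary-reflected Gray code of x.)

330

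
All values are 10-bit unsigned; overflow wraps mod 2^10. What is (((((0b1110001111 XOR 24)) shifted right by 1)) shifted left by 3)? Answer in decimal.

600

0b1110001111 = 1110001111
24 = 0000011000
→ XOR → 1110010111 = 919
→ shifted right by 1 → 0111001011 = 459
→ shifted left by 3 (mod 2^10) → 1001011000 = 600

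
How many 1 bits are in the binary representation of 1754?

7

1754 = 11011011010
Count the 1s: 1 + 1 + 1 + 1 + 1 + 1 + 1 = 7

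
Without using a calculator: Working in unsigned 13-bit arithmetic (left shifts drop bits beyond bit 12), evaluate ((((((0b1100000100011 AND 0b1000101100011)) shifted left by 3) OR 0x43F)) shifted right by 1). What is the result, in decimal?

0b1100000100011 = 1100000100011
0b1000101100011 = 1000101100011
→ AND → 1000000100011 = 4131
→ shifted left by 3 (mod 2^13) → 0000100011000 = 280
0x43F = 0010000111111
→ OR → 0010100111111 = 1343
→ shifted right by 1 → 0001010011111 = 671

671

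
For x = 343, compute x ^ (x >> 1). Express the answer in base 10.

x = 101010111 = 343
x>>1 = 010101011
XOR  = 111111100 = 508
(x ^ (x >> 1) gives the standard binary-reflected Gray code of x.)

508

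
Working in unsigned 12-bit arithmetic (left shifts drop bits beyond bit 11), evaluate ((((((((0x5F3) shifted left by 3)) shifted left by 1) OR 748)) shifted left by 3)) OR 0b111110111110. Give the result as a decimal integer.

4094

0x5F3 = 010111110011
→ shifted left by 3 (mod 2^12) → 111110011000 = 3992
→ shifted left by 1 (mod 2^12) → 111100110000 = 3888
748 = 001011101100
→ OR → 111111111100 = 4092
→ shifted left by 3 (mod 2^12) → 111111100000 = 4064
0b111110111110 = 111110111110
→ OR → 111111111110 = 4094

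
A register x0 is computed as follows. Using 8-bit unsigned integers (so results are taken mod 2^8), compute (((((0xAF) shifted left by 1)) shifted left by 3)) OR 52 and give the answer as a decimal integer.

244

0xAF = 10101111
→ shifted left by 1 (mod 2^8) → 01011110 = 94
→ shifted left by 3 (mod 2^8) → 11110000 = 240
52 = 00110100
→ OR → 11110100 = 244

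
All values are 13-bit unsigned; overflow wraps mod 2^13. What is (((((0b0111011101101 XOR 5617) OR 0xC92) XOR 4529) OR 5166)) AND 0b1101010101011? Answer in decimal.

6699

0b0111011101101 = 0111011101101
5617 = 1010111110001
→ XOR → 1101100011100 = 6940
0xC92 = 0110010010010
→ OR → 1111110011110 = 8094
4529 = 1000110110001
→ XOR → 0111000101111 = 3631
5166 = 1010000101110
→ OR → 1111000101111 = 7727
0b1101010101011 = 1101010101011
→ AND → 1101000101011 = 6699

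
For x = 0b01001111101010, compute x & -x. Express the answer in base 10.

2

x = 1001111101010 = 5098
-x (two's complement) = …0110000010110
AND   = 0000000000010 = 2
(x & -x isolates the lowest set bit of x.)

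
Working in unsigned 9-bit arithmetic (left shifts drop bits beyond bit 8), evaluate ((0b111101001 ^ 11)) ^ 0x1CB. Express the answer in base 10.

41

0b111101001 = 111101001
11 = 000001011
→ ^ → 111100010 = 482
0x1CB = 111001011
→ ^ → 000101001 = 41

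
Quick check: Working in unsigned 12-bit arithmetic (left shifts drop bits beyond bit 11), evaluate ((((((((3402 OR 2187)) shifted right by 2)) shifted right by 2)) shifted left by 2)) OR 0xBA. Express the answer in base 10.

3402 = 110101001010
2187 = 100010001011
→ OR → 110111001011 = 3531
→ shifted right by 2 → 001101110010 = 882
→ shifted right by 2 → 000011011100 = 220
→ shifted left by 2 (mod 2^12) → 001101110000 = 880
0xBA = 000010111010
→ OR → 001111111010 = 1018

1018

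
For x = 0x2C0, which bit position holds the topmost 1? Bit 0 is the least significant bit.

9

0x2C0 = 1011000000
The topmost 1 is at position 9 (since 2^9 = 512 ≤ 704 < 1024).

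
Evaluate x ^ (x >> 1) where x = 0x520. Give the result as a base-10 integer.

x = 10100100000 = 1312
x>>1 = 01010010000
XOR  = 11110110000 = 1968
(x ^ (x >> 1) gives the standard binary-reflected Gray code of x.)

1968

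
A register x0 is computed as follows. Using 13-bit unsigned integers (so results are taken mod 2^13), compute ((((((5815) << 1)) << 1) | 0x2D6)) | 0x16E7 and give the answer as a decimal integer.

5815 = 1011010110111
→ << 1 (mod 2^13) → 0110101101110 = 3438
→ << 1 (mod 2^13) → 1101011011100 = 6876
0x2D6 = 0001011010110
→ | → 1101011011110 = 6878
0x16E7 = 1011011100111
→ | → 1111011111111 = 7935

7935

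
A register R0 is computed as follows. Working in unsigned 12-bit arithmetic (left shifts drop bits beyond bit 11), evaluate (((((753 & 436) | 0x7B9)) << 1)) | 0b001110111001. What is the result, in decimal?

4091

753 = 001011110001
436 = 000110110100
→ & → 000010110000 = 176
0x7B9 = 011110111001
→ | → 011110111001 = 1977
→ << 1 (mod 2^12) → 111101110010 = 3954
0b001110111001 = 001110111001
→ | → 111111111011 = 4091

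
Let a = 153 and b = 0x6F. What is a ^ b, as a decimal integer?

153 = 10011001
0x6F = 01101111
XOR → 11110110 = 246

246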